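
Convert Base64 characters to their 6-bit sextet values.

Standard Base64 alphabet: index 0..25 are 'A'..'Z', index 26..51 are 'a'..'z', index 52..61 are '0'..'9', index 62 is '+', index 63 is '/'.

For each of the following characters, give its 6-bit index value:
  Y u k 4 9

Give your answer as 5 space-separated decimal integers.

'Y': A..Z range, ord('Y') − ord('A') = 24
'u': a..z range, 26 + ord('u') − ord('a') = 46
'k': a..z range, 26 + ord('k') − ord('a') = 36
'4': 0..9 range, 52 + ord('4') − ord('0') = 56
'9': 0..9 range, 52 + ord('9') − ord('0') = 61

Answer: 24 46 36 56 61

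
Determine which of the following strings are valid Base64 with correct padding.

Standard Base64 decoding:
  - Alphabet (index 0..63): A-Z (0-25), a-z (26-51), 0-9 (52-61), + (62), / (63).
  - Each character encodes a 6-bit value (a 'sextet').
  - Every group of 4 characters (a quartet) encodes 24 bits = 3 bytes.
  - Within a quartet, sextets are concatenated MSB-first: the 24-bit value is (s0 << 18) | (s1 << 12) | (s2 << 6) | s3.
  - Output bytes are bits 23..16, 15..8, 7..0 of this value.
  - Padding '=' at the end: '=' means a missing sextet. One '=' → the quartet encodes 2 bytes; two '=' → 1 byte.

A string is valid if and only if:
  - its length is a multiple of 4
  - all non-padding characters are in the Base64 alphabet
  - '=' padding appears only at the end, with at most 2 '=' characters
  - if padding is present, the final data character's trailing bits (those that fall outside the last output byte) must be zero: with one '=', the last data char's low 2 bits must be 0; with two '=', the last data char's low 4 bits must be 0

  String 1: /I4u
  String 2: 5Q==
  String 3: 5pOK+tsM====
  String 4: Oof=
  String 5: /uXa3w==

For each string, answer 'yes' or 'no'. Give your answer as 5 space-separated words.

Answer: yes yes no no yes

Derivation:
String 1: '/I4u' → valid
String 2: '5Q==' → valid
String 3: '5pOK+tsM====' → invalid (4 pad chars (max 2))
String 4: 'Oof=' → invalid (bad trailing bits)
String 5: '/uXa3w==' → valid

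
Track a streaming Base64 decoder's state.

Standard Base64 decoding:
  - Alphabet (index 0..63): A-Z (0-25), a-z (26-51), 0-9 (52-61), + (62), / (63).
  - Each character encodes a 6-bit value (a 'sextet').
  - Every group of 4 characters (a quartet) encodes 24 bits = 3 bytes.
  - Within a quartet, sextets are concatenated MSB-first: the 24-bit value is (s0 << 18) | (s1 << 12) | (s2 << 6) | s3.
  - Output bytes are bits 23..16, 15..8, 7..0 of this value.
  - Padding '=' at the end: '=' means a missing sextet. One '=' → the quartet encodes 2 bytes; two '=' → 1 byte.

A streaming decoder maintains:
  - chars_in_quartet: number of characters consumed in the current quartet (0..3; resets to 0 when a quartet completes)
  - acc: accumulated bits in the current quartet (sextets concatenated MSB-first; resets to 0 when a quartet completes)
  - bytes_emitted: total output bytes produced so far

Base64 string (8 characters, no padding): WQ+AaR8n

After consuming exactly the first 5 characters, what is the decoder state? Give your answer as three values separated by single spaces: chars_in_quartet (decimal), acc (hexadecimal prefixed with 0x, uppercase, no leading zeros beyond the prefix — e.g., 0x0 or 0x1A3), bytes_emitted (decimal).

After char 0 ('W'=22): chars_in_quartet=1 acc=0x16 bytes_emitted=0
After char 1 ('Q'=16): chars_in_quartet=2 acc=0x590 bytes_emitted=0
After char 2 ('+'=62): chars_in_quartet=3 acc=0x1643E bytes_emitted=0
After char 3 ('A'=0): chars_in_quartet=4 acc=0x590F80 -> emit 59 0F 80, reset; bytes_emitted=3
After char 4 ('a'=26): chars_in_quartet=1 acc=0x1A bytes_emitted=3

Answer: 1 0x1A 3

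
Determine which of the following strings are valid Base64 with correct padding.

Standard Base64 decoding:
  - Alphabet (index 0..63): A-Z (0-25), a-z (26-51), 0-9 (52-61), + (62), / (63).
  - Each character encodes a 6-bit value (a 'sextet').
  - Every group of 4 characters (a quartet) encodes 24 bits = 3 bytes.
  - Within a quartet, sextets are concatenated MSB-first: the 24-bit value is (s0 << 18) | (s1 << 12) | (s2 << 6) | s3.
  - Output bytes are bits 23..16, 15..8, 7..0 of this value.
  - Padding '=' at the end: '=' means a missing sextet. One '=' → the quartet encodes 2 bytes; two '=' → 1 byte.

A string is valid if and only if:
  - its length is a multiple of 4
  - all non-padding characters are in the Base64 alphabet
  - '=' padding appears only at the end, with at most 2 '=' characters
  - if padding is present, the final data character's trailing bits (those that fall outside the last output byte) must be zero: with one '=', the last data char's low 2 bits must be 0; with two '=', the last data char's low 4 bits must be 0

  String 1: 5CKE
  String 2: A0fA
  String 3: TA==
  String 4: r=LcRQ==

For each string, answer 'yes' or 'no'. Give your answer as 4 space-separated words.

String 1: '5CKE' → valid
String 2: 'A0fA' → valid
String 3: 'TA==' → valid
String 4: 'r=LcRQ==' → invalid (bad char(s): ['=']; '=' in middle)

Answer: yes yes yes no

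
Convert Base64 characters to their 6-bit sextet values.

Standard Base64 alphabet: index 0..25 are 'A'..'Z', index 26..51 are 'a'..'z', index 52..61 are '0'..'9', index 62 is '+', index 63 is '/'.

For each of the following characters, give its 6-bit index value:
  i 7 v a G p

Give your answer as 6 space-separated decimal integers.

'i': a..z range, 26 + ord('i') − ord('a') = 34
'7': 0..9 range, 52 + ord('7') − ord('0') = 59
'v': a..z range, 26 + ord('v') − ord('a') = 47
'a': a..z range, 26 + ord('a') − ord('a') = 26
'G': A..Z range, ord('G') − ord('A') = 6
'p': a..z range, 26 + ord('p') − ord('a') = 41

Answer: 34 59 47 26 6 41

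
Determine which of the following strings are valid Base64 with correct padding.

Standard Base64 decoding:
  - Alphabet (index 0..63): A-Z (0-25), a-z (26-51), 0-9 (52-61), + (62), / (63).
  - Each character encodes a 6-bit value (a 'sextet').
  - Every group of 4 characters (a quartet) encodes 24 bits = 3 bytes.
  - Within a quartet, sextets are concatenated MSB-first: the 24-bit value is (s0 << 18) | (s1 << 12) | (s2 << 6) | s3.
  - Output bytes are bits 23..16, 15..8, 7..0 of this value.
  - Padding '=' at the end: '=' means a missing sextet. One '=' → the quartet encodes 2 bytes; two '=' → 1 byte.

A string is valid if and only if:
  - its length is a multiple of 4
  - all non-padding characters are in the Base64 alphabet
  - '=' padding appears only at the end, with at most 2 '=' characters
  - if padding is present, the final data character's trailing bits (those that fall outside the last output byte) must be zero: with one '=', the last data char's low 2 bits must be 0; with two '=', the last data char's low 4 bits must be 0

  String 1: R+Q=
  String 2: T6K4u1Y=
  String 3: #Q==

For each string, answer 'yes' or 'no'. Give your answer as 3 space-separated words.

String 1: 'R+Q=' → valid
String 2: 'T6K4u1Y=' → valid
String 3: '#Q==' → invalid (bad char(s): ['#'])

Answer: yes yes no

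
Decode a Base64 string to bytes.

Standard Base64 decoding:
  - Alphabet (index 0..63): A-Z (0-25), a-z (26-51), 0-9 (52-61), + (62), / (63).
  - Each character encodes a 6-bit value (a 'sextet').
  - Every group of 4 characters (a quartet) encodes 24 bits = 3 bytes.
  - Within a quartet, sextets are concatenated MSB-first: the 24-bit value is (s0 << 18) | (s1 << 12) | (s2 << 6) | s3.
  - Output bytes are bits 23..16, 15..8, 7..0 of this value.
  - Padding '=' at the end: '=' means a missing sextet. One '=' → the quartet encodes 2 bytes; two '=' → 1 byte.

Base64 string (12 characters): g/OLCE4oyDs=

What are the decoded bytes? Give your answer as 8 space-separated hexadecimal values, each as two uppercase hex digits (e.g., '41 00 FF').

After char 0 ('g'=32): chars_in_quartet=1 acc=0x20 bytes_emitted=0
After char 1 ('/'=63): chars_in_quartet=2 acc=0x83F bytes_emitted=0
After char 2 ('O'=14): chars_in_quartet=3 acc=0x20FCE bytes_emitted=0
After char 3 ('L'=11): chars_in_quartet=4 acc=0x83F38B -> emit 83 F3 8B, reset; bytes_emitted=3
After char 4 ('C'=2): chars_in_quartet=1 acc=0x2 bytes_emitted=3
After char 5 ('E'=4): chars_in_quartet=2 acc=0x84 bytes_emitted=3
After char 6 ('4'=56): chars_in_quartet=3 acc=0x2138 bytes_emitted=3
After char 7 ('o'=40): chars_in_quartet=4 acc=0x84E28 -> emit 08 4E 28, reset; bytes_emitted=6
After char 8 ('y'=50): chars_in_quartet=1 acc=0x32 bytes_emitted=6
After char 9 ('D'=3): chars_in_quartet=2 acc=0xC83 bytes_emitted=6
After char 10 ('s'=44): chars_in_quartet=3 acc=0x320EC bytes_emitted=6
Padding '=': partial quartet acc=0x320EC -> emit C8 3B; bytes_emitted=8

Answer: 83 F3 8B 08 4E 28 C8 3B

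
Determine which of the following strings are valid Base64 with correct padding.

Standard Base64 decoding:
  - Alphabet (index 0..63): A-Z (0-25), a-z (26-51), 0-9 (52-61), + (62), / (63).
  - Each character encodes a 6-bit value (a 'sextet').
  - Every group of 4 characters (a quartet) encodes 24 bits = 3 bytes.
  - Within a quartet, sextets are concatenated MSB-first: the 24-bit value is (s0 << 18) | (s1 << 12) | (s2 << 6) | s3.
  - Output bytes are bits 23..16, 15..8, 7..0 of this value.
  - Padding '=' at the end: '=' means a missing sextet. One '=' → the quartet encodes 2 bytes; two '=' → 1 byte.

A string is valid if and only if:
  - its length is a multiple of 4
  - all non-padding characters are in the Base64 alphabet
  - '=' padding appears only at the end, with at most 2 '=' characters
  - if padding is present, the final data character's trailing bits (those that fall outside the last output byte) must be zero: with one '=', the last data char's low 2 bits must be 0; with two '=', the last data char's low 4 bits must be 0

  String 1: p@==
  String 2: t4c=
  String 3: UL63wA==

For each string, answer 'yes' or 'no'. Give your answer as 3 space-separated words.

String 1: 'p@==' → invalid (bad char(s): ['@'])
String 2: 't4c=' → valid
String 3: 'UL63wA==' → valid

Answer: no yes yes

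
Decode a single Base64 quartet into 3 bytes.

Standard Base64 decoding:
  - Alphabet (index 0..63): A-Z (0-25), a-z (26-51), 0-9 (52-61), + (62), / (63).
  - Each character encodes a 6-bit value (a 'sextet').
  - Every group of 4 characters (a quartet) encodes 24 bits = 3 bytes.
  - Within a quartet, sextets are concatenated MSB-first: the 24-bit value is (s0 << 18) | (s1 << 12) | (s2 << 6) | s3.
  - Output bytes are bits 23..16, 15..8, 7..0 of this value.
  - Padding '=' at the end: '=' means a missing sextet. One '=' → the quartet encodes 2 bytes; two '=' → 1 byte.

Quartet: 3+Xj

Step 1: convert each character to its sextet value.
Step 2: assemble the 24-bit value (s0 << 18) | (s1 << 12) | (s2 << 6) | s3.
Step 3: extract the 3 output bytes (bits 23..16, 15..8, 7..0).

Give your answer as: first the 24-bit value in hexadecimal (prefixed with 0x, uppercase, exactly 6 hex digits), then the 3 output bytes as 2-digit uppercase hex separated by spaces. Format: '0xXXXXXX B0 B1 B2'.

Answer: 0xDFE5E3 DF E5 E3

Derivation:
Sextets: 3=55, +=62, X=23, j=35
24-bit: (55<<18) | (62<<12) | (23<<6) | 35
      = 0xDC0000 | 0x03E000 | 0x0005C0 | 0x000023
      = 0xDFE5E3
Bytes: (v>>16)&0xFF=DF, (v>>8)&0xFF=E5, v&0xFF=E3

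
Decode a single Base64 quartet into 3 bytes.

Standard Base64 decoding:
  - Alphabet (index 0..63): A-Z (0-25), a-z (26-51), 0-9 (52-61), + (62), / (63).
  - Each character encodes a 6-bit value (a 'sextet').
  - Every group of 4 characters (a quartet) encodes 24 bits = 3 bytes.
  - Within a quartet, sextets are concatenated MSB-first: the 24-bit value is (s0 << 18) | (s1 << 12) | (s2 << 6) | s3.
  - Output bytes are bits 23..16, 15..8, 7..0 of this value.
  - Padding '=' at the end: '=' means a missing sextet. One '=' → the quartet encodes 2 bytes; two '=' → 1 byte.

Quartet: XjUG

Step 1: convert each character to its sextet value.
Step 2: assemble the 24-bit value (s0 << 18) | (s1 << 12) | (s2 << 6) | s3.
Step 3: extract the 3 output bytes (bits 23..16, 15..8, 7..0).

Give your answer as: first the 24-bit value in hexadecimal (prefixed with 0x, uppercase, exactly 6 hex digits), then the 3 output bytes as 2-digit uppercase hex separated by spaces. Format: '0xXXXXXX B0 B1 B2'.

Answer: 0x5E3506 5E 35 06

Derivation:
Sextets: X=23, j=35, U=20, G=6
24-bit: (23<<18) | (35<<12) | (20<<6) | 6
      = 0x5C0000 | 0x023000 | 0x000500 | 0x000006
      = 0x5E3506
Bytes: (v>>16)&0xFF=5E, (v>>8)&0xFF=35, v&0xFF=06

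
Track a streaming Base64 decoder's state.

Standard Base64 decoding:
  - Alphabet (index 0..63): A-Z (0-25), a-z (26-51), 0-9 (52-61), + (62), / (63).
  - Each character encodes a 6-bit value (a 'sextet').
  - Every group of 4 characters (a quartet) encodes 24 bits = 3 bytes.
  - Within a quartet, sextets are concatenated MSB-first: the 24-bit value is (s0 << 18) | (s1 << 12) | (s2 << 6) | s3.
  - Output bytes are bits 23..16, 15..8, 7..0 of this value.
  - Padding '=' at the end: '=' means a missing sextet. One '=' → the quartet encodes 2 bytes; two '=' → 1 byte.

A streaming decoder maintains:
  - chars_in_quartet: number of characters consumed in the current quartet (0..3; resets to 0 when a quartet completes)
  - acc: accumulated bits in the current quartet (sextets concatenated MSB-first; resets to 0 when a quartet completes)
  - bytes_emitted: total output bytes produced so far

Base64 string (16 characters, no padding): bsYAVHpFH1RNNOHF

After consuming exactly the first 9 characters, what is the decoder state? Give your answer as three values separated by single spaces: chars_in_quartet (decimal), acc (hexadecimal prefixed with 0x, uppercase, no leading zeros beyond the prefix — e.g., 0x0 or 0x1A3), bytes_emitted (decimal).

After char 0 ('b'=27): chars_in_quartet=1 acc=0x1B bytes_emitted=0
After char 1 ('s'=44): chars_in_quartet=2 acc=0x6EC bytes_emitted=0
After char 2 ('Y'=24): chars_in_quartet=3 acc=0x1BB18 bytes_emitted=0
After char 3 ('A'=0): chars_in_quartet=4 acc=0x6EC600 -> emit 6E C6 00, reset; bytes_emitted=3
After char 4 ('V'=21): chars_in_quartet=1 acc=0x15 bytes_emitted=3
After char 5 ('H'=7): chars_in_quartet=2 acc=0x547 bytes_emitted=3
After char 6 ('p'=41): chars_in_quartet=3 acc=0x151E9 bytes_emitted=3
After char 7 ('F'=5): chars_in_quartet=4 acc=0x547A45 -> emit 54 7A 45, reset; bytes_emitted=6
After char 8 ('H'=7): chars_in_quartet=1 acc=0x7 bytes_emitted=6

Answer: 1 0x7 6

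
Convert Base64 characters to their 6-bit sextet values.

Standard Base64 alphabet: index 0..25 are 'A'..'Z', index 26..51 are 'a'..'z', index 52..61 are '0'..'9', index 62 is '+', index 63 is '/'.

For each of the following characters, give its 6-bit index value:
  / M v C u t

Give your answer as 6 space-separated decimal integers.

'/': index 63
'M': A..Z range, ord('M') − ord('A') = 12
'v': a..z range, 26 + ord('v') − ord('a') = 47
'C': A..Z range, ord('C') − ord('A') = 2
'u': a..z range, 26 + ord('u') − ord('a') = 46
't': a..z range, 26 + ord('t') − ord('a') = 45

Answer: 63 12 47 2 46 45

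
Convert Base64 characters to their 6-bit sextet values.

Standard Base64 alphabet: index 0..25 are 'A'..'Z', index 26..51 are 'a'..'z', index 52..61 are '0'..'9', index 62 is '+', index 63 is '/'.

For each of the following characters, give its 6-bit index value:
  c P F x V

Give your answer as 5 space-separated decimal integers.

Answer: 28 15 5 49 21

Derivation:
'c': a..z range, 26 + ord('c') − ord('a') = 28
'P': A..Z range, ord('P') − ord('A') = 15
'F': A..Z range, ord('F') − ord('A') = 5
'x': a..z range, 26 + ord('x') − ord('a') = 49
'V': A..Z range, ord('V') − ord('A') = 21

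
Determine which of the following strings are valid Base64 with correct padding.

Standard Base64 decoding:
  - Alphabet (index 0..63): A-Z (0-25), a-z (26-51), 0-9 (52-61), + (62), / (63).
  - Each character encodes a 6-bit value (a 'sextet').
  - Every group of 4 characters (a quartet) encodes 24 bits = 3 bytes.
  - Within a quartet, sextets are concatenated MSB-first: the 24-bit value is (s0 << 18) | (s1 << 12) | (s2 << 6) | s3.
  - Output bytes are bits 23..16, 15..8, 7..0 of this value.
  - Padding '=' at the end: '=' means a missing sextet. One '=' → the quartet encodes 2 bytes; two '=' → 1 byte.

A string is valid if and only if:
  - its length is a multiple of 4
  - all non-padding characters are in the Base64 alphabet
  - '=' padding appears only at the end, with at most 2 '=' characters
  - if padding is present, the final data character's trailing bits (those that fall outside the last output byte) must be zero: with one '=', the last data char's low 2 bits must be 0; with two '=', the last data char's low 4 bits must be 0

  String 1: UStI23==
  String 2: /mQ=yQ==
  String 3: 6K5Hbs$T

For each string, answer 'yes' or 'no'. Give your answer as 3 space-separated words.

String 1: 'UStI23==' → invalid (bad trailing bits)
String 2: '/mQ=yQ==' → invalid (bad char(s): ['=']; '=' in middle)
String 3: '6K5Hbs$T' → invalid (bad char(s): ['$'])

Answer: no no no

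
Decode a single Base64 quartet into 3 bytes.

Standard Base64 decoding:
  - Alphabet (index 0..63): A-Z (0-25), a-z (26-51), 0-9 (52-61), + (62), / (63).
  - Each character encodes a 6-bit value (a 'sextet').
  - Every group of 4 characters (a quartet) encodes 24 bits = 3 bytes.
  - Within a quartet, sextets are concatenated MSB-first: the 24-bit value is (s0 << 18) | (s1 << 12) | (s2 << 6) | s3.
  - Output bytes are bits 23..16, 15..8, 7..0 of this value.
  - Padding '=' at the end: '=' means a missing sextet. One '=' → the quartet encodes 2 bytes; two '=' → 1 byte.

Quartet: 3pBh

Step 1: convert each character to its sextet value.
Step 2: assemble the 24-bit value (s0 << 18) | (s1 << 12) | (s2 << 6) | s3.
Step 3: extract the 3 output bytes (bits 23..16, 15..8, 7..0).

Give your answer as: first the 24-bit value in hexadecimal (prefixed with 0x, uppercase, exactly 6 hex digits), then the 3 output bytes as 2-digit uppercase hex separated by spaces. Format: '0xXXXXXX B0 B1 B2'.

Answer: 0xDE9061 DE 90 61

Derivation:
Sextets: 3=55, p=41, B=1, h=33
24-bit: (55<<18) | (41<<12) | (1<<6) | 33
      = 0xDC0000 | 0x029000 | 0x000040 | 0x000021
      = 0xDE9061
Bytes: (v>>16)&0xFF=DE, (v>>8)&0xFF=90, v&0xFF=61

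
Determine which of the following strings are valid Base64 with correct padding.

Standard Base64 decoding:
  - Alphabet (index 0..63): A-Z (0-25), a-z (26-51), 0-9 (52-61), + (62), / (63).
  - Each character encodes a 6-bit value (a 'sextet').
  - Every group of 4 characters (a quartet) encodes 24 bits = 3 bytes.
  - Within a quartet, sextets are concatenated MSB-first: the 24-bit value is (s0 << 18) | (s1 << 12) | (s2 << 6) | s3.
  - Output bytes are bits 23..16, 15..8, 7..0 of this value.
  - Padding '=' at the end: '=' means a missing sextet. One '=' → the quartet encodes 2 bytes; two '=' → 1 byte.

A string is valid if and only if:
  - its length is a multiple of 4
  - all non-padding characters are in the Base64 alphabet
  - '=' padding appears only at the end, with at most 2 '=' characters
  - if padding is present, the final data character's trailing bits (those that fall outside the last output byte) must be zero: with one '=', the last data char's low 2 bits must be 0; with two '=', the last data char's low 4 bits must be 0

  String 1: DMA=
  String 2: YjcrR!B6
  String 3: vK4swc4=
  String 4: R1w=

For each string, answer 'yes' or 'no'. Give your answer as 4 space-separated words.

Answer: yes no yes yes

Derivation:
String 1: 'DMA=' → valid
String 2: 'YjcrR!B6' → invalid (bad char(s): ['!'])
String 3: 'vK4swc4=' → valid
String 4: 'R1w=' → valid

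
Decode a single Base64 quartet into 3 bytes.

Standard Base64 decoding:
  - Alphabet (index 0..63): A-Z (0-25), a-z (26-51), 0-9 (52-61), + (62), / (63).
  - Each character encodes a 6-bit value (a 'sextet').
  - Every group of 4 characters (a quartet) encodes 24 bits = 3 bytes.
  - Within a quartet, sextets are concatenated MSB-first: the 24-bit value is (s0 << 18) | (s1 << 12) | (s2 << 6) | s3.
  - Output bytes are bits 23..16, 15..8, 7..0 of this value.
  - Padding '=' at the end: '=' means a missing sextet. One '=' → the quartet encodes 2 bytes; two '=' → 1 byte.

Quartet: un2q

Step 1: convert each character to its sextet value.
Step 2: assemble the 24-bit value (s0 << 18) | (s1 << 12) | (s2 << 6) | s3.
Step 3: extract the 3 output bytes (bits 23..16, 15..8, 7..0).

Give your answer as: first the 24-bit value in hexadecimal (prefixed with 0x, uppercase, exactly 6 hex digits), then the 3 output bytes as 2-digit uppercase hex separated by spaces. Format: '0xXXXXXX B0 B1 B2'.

Answer: 0xBA7DAA BA 7D AA

Derivation:
Sextets: u=46, n=39, 2=54, q=42
24-bit: (46<<18) | (39<<12) | (54<<6) | 42
      = 0xB80000 | 0x027000 | 0x000D80 | 0x00002A
      = 0xBA7DAA
Bytes: (v>>16)&0xFF=BA, (v>>8)&0xFF=7D, v&0xFF=AA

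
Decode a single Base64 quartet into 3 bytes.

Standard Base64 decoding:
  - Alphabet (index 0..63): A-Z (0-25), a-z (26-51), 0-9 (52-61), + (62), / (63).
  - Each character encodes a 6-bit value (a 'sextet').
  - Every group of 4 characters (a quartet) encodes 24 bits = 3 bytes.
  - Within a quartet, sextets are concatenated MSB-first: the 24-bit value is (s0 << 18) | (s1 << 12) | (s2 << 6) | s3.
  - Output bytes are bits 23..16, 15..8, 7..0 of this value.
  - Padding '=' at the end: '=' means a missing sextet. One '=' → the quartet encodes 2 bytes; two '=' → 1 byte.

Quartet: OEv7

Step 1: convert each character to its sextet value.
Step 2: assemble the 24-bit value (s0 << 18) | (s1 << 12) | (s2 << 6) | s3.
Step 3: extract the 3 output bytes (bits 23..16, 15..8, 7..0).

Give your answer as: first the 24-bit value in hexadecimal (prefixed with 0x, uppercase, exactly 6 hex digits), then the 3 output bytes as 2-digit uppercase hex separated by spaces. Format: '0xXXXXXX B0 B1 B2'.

Sextets: O=14, E=4, v=47, 7=59
24-bit: (14<<18) | (4<<12) | (47<<6) | 59
      = 0x380000 | 0x004000 | 0x000BC0 | 0x00003B
      = 0x384BFB
Bytes: (v>>16)&0xFF=38, (v>>8)&0xFF=4B, v&0xFF=FB

Answer: 0x384BFB 38 4B FB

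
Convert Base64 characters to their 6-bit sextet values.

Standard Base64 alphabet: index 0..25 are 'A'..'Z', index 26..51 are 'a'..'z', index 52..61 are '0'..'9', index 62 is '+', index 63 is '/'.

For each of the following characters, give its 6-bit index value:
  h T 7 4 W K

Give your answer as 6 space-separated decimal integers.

Answer: 33 19 59 56 22 10

Derivation:
'h': a..z range, 26 + ord('h') − ord('a') = 33
'T': A..Z range, ord('T') − ord('A') = 19
'7': 0..9 range, 52 + ord('7') − ord('0') = 59
'4': 0..9 range, 52 + ord('4') − ord('0') = 56
'W': A..Z range, ord('W') − ord('A') = 22
'K': A..Z range, ord('K') − ord('A') = 10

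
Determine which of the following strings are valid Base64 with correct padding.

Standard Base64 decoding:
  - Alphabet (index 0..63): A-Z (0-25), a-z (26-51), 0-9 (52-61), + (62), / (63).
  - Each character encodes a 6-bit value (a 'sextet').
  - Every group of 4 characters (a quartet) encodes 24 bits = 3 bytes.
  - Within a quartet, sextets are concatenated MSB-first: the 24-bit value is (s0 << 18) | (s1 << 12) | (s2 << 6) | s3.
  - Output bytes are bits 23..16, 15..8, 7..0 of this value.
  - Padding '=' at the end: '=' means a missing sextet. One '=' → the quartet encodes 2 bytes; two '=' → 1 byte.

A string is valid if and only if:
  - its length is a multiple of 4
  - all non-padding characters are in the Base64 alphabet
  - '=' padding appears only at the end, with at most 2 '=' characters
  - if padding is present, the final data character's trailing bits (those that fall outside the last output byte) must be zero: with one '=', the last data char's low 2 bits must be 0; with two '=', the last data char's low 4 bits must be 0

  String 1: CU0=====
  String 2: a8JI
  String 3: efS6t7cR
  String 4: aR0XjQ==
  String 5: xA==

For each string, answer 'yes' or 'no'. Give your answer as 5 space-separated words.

Answer: no yes yes yes yes

Derivation:
String 1: 'CU0=====' → invalid (5 pad chars (max 2))
String 2: 'a8JI' → valid
String 3: 'efS6t7cR' → valid
String 4: 'aR0XjQ==' → valid
String 5: 'xA==' → valid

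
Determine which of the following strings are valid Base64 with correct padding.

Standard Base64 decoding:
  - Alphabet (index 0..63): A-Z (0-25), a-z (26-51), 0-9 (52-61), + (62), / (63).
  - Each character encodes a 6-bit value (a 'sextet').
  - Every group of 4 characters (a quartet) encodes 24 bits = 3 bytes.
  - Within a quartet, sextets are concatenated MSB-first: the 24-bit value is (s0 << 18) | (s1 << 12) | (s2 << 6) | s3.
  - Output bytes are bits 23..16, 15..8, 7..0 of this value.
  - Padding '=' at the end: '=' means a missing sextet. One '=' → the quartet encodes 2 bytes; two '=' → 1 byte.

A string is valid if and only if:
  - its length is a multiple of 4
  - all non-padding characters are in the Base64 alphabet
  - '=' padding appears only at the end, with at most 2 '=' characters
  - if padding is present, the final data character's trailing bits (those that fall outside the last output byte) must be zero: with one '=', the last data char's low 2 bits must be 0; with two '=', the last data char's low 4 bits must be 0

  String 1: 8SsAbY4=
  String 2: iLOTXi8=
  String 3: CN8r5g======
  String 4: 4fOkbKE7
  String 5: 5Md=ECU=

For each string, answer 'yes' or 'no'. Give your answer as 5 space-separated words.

Answer: yes yes no yes no

Derivation:
String 1: '8SsAbY4=' → valid
String 2: 'iLOTXi8=' → valid
String 3: 'CN8r5g======' → invalid (6 pad chars (max 2))
String 4: '4fOkbKE7' → valid
String 5: '5Md=ECU=' → invalid (bad char(s): ['=']; '=' in middle)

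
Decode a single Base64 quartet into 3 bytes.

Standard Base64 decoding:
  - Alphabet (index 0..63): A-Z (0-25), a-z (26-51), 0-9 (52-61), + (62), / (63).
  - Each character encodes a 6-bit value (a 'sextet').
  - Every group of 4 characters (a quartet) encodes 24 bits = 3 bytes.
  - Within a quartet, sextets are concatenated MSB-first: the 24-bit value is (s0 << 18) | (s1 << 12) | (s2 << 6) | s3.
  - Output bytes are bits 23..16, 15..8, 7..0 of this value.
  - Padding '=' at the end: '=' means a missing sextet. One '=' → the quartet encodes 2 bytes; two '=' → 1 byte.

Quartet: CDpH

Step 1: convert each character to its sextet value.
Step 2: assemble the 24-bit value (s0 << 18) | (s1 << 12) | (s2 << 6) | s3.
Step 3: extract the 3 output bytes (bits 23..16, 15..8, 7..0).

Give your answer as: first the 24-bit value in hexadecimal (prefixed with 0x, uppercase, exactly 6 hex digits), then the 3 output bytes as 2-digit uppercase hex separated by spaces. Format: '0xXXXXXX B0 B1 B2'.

Sextets: C=2, D=3, p=41, H=7
24-bit: (2<<18) | (3<<12) | (41<<6) | 7
      = 0x080000 | 0x003000 | 0x000A40 | 0x000007
      = 0x083A47
Bytes: (v>>16)&0xFF=08, (v>>8)&0xFF=3A, v&0xFF=47

Answer: 0x083A47 08 3A 47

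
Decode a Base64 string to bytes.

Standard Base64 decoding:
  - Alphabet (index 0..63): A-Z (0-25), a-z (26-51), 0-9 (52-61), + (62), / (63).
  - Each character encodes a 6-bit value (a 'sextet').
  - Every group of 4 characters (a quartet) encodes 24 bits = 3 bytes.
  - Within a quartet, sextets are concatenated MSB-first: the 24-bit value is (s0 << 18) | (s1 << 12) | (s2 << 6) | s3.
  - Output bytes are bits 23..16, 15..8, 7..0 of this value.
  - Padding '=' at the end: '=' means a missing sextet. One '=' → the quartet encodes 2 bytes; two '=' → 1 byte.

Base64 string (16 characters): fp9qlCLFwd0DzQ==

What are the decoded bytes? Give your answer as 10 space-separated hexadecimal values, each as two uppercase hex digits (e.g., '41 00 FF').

Answer: 7E 9F 6A 94 22 C5 C1 DD 03 CD

Derivation:
After char 0 ('f'=31): chars_in_quartet=1 acc=0x1F bytes_emitted=0
After char 1 ('p'=41): chars_in_quartet=2 acc=0x7E9 bytes_emitted=0
After char 2 ('9'=61): chars_in_quartet=3 acc=0x1FA7D bytes_emitted=0
After char 3 ('q'=42): chars_in_quartet=4 acc=0x7E9F6A -> emit 7E 9F 6A, reset; bytes_emitted=3
After char 4 ('l'=37): chars_in_quartet=1 acc=0x25 bytes_emitted=3
After char 5 ('C'=2): chars_in_quartet=2 acc=0x942 bytes_emitted=3
After char 6 ('L'=11): chars_in_quartet=3 acc=0x2508B bytes_emitted=3
After char 7 ('F'=5): chars_in_quartet=4 acc=0x9422C5 -> emit 94 22 C5, reset; bytes_emitted=6
After char 8 ('w'=48): chars_in_quartet=1 acc=0x30 bytes_emitted=6
After char 9 ('d'=29): chars_in_quartet=2 acc=0xC1D bytes_emitted=6
After char 10 ('0'=52): chars_in_quartet=3 acc=0x30774 bytes_emitted=6
After char 11 ('D'=3): chars_in_quartet=4 acc=0xC1DD03 -> emit C1 DD 03, reset; bytes_emitted=9
After char 12 ('z'=51): chars_in_quartet=1 acc=0x33 bytes_emitted=9
After char 13 ('Q'=16): chars_in_quartet=2 acc=0xCD0 bytes_emitted=9
Padding '==': partial quartet acc=0xCD0 -> emit CD; bytes_emitted=10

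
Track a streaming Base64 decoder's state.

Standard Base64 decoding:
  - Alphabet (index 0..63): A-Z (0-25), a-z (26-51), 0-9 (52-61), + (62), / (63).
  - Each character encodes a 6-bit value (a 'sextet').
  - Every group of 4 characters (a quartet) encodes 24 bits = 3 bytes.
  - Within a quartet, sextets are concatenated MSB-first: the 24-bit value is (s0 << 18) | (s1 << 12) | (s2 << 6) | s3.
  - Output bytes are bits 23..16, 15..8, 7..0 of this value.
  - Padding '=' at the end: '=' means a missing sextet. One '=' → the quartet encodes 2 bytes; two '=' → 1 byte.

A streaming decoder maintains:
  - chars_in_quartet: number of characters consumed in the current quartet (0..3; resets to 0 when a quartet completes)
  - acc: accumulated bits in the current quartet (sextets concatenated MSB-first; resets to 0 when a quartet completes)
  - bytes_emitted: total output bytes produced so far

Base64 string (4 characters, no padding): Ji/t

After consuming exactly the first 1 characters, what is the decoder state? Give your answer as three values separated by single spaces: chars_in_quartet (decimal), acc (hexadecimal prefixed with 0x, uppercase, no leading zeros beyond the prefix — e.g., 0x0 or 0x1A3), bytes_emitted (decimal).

After char 0 ('J'=9): chars_in_quartet=1 acc=0x9 bytes_emitted=0

Answer: 1 0x9 0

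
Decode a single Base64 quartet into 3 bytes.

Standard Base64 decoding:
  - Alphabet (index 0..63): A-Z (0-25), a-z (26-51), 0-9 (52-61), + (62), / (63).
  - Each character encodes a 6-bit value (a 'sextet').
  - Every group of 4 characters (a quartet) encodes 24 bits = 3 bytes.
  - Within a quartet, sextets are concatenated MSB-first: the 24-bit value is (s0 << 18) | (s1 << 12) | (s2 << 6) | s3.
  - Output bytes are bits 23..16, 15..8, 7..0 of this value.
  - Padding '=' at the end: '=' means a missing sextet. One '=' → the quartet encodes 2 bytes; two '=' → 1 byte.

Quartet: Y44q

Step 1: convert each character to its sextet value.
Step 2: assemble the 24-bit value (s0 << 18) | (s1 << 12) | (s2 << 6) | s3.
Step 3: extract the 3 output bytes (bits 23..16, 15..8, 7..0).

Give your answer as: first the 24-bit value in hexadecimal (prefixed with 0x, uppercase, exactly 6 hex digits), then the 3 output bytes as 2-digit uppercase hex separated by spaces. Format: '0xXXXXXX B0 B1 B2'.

Answer: 0x638E2A 63 8E 2A

Derivation:
Sextets: Y=24, 4=56, 4=56, q=42
24-bit: (24<<18) | (56<<12) | (56<<6) | 42
      = 0x600000 | 0x038000 | 0x000E00 | 0x00002A
      = 0x638E2A
Bytes: (v>>16)&0xFF=63, (v>>8)&0xFF=8E, v&0xFF=2A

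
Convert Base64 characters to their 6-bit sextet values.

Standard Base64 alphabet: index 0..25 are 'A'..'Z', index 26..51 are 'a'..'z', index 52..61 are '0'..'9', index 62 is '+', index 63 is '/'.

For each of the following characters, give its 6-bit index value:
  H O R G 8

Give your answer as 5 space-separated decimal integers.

'H': A..Z range, ord('H') − ord('A') = 7
'O': A..Z range, ord('O') − ord('A') = 14
'R': A..Z range, ord('R') − ord('A') = 17
'G': A..Z range, ord('G') − ord('A') = 6
'8': 0..9 range, 52 + ord('8') − ord('0') = 60

Answer: 7 14 17 6 60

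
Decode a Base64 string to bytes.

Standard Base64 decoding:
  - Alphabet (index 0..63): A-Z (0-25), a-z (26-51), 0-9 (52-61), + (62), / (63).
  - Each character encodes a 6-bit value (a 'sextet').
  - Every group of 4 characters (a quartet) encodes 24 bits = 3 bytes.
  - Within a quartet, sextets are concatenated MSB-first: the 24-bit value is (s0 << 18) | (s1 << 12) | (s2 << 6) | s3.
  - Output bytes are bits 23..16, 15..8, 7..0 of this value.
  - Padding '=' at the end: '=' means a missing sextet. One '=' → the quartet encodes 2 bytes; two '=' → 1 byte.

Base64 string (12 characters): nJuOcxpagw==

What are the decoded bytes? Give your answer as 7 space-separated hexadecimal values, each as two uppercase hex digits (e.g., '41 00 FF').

After char 0 ('n'=39): chars_in_quartet=1 acc=0x27 bytes_emitted=0
After char 1 ('J'=9): chars_in_quartet=2 acc=0x9C9 bytes_emitted=0
After char 2 ('u'=46): chars_in_quartet=3 acc=0x2726E bytes_emitted=0
After char 3 ('O'=14): chars_in_quartet=4 acc=0x9C9B8E -> emit 9C 9B 8E, reset; bytes_emitted=3
After char 4 ('c'=28): chars_in_quartet=1 acc=0x1C bytes_emitted=3
After char 5 ('x'=49): chars_in_quartet=2 acc=0x731 bytes_emitted=3
After char 6 ('p'=41): chars_in_quartet=3 acc=0x1CC69 bytes_emitted=3
After char 7 ('a'=26): chars_in_quartet=4 acc=0x731A5A -> emit 73 1A 5A, reset; bytes_emitted=6
After char 8 ('g'=32): chars_in_quartet=1 acc=0x20 bytes_emitted=6
After char 9 ('w'=48): chars_in_quartet=2 acc=0x830 bytes_emitted=6
Padding '==': partial quartet acc=0x830 -> emit 83; bytes_emitted=7

Answer: 9C 9B 8E 73 1A 5A 83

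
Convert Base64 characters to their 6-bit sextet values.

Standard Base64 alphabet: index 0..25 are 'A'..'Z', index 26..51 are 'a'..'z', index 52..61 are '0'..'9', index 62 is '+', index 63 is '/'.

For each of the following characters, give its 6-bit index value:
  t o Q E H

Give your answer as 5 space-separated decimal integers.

't': a..z range, 26 + ord('t') − ord('a') = 45
'o': a..z range, 26 + ord('o') − ord('a') = 40
'Q': A..Z range, ord('Q') − ord('A') = 16
'E': A..Z range, ord('E') − ord('A') = 4
'H': A..Z range, ord('H') − ord('A') = 7

Answer: 45 40 16 4 7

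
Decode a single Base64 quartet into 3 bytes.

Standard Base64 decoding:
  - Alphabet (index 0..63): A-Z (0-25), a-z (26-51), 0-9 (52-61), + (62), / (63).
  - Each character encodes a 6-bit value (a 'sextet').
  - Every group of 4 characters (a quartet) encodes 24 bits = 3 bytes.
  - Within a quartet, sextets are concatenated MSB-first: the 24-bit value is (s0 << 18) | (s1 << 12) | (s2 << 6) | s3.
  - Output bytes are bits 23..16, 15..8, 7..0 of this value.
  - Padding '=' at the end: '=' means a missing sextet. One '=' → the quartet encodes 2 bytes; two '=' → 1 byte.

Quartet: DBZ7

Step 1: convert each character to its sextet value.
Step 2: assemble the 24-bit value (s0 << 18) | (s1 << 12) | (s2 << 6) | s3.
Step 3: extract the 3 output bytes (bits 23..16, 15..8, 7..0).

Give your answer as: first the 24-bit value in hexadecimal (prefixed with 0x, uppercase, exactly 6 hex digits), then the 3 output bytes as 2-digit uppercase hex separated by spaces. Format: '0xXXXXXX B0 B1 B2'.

Sextets: D=3, B=1, Z=25, 7=59
24-bit: (3<<18) | (1<<12) | (25<<6) | 59
      = 0x0C0000 | 0x001000 | 0x000640 | 0x00003B
      = 0x0C167B
Bytes: (v>>16)&0xFF=0C, (v>>8)&0xFF=16, v&0xFF=7B

Answer: 0x0C167B 0C 16 7B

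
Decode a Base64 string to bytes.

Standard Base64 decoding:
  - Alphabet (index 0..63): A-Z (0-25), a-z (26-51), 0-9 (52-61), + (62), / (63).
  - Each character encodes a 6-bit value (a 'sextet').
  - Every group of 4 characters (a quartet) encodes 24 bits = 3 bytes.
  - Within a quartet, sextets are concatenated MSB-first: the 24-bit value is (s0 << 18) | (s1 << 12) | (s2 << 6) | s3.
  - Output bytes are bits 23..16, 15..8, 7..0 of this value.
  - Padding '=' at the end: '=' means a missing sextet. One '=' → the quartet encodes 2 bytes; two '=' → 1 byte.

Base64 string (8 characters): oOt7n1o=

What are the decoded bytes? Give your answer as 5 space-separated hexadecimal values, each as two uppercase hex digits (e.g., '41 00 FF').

Answer: A0 EB 7B 9F 5A

Derivation:
After char 0 ('o'=40): chars_in_quartet=1 acc=0x28 bytes_emitted=0
After char 1 ('O'=14): chars_in_quartet=2 acc=0xA0E bytes_emitted=0
After char 2 ('t'=45): chars_in_quartet=3 acc=0x283AD bytes_emitted=0
After char 3 ('7'=59): chars_in_quartet=4 acc=0xA0EB7B -> emit A0 EB 7B, reset; bytes_emitted=3
After char 4 ('n'=39): chars_in_quartet=1 acc=0x27 bytes_emitted=3
After char 5 ('1'=53): chars_in_quartet=2 acc=0x9F5 bytes_emitted=3
After char 6 ('o'=40): chars_in_quartet=3 acc=0x27D68 bytes_emitted=3
Padding '=': partial quartet acc=0x27D68 -> emit 9F 5A; bytes_emitted=5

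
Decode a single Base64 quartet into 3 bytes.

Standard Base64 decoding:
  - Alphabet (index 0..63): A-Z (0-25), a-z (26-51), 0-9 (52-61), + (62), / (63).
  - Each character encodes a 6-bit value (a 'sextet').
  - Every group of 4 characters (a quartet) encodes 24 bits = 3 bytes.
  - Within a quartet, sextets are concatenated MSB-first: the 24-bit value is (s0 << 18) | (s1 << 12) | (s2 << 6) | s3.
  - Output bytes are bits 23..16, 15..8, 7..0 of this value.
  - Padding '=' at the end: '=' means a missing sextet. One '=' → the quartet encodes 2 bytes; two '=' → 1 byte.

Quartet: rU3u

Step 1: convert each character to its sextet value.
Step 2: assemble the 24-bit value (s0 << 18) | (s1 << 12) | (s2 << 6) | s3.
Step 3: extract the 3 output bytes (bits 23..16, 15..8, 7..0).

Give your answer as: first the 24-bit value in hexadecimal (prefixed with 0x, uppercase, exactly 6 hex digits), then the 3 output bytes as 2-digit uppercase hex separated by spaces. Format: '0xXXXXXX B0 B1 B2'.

Sextets: r=43, U=20, 3=55, u=46
24-bit: (43<<18) | (20<<12) | (55<<6) | 46
      = 0xAC0000 | 0x014000 | 0x000DC0 | 0x00002E
      = 0xAD4DEE
Bytes: (v>>16)&0xFF=AD, (v>>8)&0xFF=4D, v&0xFF=EE

Answer: 0xAD4DEE AD 4D EE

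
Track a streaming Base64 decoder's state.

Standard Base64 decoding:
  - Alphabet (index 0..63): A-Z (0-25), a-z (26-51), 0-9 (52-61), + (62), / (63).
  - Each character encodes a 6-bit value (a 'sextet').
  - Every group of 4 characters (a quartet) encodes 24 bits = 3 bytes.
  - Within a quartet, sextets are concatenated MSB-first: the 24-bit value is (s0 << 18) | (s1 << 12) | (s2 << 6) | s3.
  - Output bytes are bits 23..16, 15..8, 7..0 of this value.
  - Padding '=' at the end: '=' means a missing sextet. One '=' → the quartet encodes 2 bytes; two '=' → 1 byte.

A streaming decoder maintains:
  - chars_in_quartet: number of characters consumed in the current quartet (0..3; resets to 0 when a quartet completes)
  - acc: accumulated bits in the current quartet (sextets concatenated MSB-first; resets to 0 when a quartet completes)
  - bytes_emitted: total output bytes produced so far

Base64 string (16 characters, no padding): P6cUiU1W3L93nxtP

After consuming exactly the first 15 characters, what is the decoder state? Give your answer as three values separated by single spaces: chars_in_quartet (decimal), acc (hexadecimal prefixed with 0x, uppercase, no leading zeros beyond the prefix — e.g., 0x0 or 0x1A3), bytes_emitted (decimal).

Answer: 3 0x27C6D 9

Derivation:
After char 0 ('P'=15): chars_in_quartet=1 acc=0xF bytes_emitted=0
After char 1 ('6'=58): chars_in_quartet=2 acc=0x3FA bytes_emitted=0
After char 2 ('c'=28): chars_in_quartet=3 acc=0xFE9C bytes_emitted=0
After char 3 ('U'=20): chars_in_quartet=4 acc=0x3FA714 -> emit 3F A7 14, reset; bytes_emitted=3
After char 4 ('i'=34): chars_in_quartet=1 acc=0x22 bytes_emitted=3
After char 5 ('U'=20): chars_in_quartet=2 acc=0x894 bytes_emitted=3
After char 6 ('1'=53): chars_in_quartet=3 acc=0x22535 bytes_emitted=3
After char 7 ('W'=22): chars_in_quartet=4 acc=0x894D56 -> emit 89 4D 56, reset; bytes_emitted=6
After char 8 ('3'=55): chars_in_quartet=1 acc=0x37 bytes_emitted=6
After char 9 ('L'=11): chars_in_quartet=2 acc=0xDCB bytes_emitted=6
After char 10 ('9'=61): chars_in_quartet=3 acc=0x372FD bytes_emitted=6
After char 11 ('3'=55): chars_in_quartet=4 acc=0xDCBF77 -> emit DC BF 77, reset; bytes_emitted=9
After char 12 ('n'=39): chars_in_quartet=1 acc=0x27 bytes_emitted=9
After char 13 ('x'=49): chars_in_quartet=2 acc=0x9F1 bytes_emitted=9
After char 14 ('t'=45): chars_in_quartet=3 acc=0x27C6D bytes_emitted=9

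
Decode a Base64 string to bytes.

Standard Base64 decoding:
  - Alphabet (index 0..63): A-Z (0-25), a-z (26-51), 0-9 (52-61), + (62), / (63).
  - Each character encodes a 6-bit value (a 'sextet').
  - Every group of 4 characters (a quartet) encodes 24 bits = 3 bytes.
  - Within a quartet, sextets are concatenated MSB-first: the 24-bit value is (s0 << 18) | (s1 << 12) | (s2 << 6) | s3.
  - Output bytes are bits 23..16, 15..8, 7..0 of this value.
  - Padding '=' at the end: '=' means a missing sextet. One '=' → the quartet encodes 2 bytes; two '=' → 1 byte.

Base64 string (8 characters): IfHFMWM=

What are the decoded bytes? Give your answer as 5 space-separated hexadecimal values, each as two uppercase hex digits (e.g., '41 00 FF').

After char 0 ('I'=8): chars_in_quartet=1 acc=0x8 bytes_emitted=0
After char 1 ('f'=31): chars_in_quartet=2 acc=0x21F bytes_emitted=0
After char 2 ('H'=7): chars_in_quartet=3 acc=0x87C7 bytes_emitted=0
After char 3 ('F'=5): chars_in_quartet=4 acc=0x21F1C5 -> emit 21 F1 C5, reset; bytes_emitted=3
After char 4 ('M'=12): chars_in_quartet=1 acc=0xC bytes_emitted=3
After char 5 ('W'=22): chars_in_quartet=2 acc=0x316 bytes_emitted=3
After char 6 ('M'=12): chars_in_quartet=3 acc=0xC58C bytes_emitted=3
Padding '=': partial quartet acc=0xC58C -> emit 31 63; bytes_emitted=5

Answer: 21 F1 C5 31 63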